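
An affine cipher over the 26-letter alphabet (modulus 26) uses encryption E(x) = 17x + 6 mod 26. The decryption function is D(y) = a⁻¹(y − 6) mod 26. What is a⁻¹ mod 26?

Apply the Euclidean algorithm to 26 and 17:
26 = 1·17 + 9
17 = 1·9 + 8
9 = 1·8 + 1
8 = 8·1 + 0
The gcd is 1. Working backward:
1 = 9 − 8
1 = −17 + 2·9
1 = 2·26 − 3·17
So 17·(-3) ≡ 1 (mod 26), and -3 ≡ 23 (mod 26).

23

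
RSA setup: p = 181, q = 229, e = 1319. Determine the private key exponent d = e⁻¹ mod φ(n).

φ(n) = (p−1)(q−1) = 180·228 = 41040.
Need d with 1319·d ≡ 1 (mod 41040). Apply the extended Euclidean algorithm:
41040 = 31×1319 + 151
1319 = 8×151 + 111
151 = 1×111 + 40
111 = 2×40 + 31
40 = 1×31 + 9
31 = 3×9 + 4
9 = 2×4 + 1
4 = 4×1 + 0
Back-substitute:
1 = 9 − 2·4
1 = −2·31 + 7·9
1 = 7·40 − 9·31
1 = −9·111 + 25·40
1 = 25·151 − 34·111
1 = −34·1319 + 297·151
1 = 297·41040 − 9241·1319
So 1319·(-9241) ≡ 1 (mod 41040), hence d ≡ -9241 ≡ 31799 (mod 41040).

31799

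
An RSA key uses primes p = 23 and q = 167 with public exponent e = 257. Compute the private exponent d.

φ(n) = (p−1)(q−1) = 22·166 = 3652.
Need d with 257·d ≡ 1 (mod 3652). Apply the extended Euclidean algorithm:
3652 = 14×257 + 54
257 = 4×54 + 41
54 = 1×41 + 13
41 = 3×13 + 2
13 = 6×2 + 1
2 = 2×1 + 0
Back-substitute:
1 = 13 − 6·2
1 = −6·41 + 19·13
1 = 19·54 − 25·41
1 = −25·257 + 119·54
1 = 119·3652 − 1691·257
So 257·(-1691) ≡ 1 (mod 3652), hence d ≡ -1691 ≡ 1961 (mod 3652).

1961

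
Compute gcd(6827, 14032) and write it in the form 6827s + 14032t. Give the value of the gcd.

Apply Euclid's algorithm to 14032 and 6827:
14032 = 2×6827 + 378
6827 = 18×378 + 23
378 = 16×23 + 10
23 = 2×10 + 3
10 = 3×3 + 1
3 = 3×1 + 0
gcd(6827, 14032) = 1.
Express as a combination:
1 = 10 − 3·3
1 = −3·23 + 7·10
1 = 7·378 − 115·23
1 = −115·6827 + 2077·378
1 = 2077·14032 − 4269·6827
So 1 = (2077)·14032 + (-4269)·6827.

1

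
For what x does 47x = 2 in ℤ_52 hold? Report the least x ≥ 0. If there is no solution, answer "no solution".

10

First find gcd(47, 52):
52 = 1·47 + 5
47 = 9·5 + 2
5 = 2·2 + 1
2 = 2·1 + 0
gcd = 1, so a unique solution mod 52 exists.
Back-substitute for the Bézout coefficients:
1 = 5 − 2·2
1 = −2·47 + 19·5
1 = 19·52 − 21·47
So 47·(-21) ≡ 1 (mod 52), giving 47⁻¹ ≡ 31.
x ≡ 47⁻¹·2 ≡ 31·2 ≡ 10 (mod 52).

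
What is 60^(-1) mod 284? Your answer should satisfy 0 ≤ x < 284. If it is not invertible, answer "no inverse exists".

Compute gcd(60, 284):
284 = 4*60 + 44
60 = 1*44 + 16
44 = 2*16 + 12
16 = 1*12 + 4
12 = 3*4 + 0
gcd(60, 284) = 4 ≠ 1, so 60 has no multiplicative inverse modulo 284.

no inverse exists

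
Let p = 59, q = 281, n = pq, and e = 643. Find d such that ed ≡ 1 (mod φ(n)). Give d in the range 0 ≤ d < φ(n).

φ(n) = (p−1)(q−1) = 58·280 = 16240.
Need d with 643·d ≡ 1 (mod 16240). Apply the extended Euclidean algorithm:
16240 = 25*643 + 165
643 = 3*165 + 148
165 = 1*148 + 17
148 = 8*17 + 12
17 = 1*12 + 5
12 = 2*5 + 2
5 = 2*2 + 1
2 = 2*1 + 0
Back-substitute:
1 = 5 − 2·2
1 = −2·12 + 5·5
1 = 5·17 − 7·12
1 = −7·148 + 61·17
1 = 61·165 − 68·148
1 = −68·643 + 265·165
1 = 265·16240 − 6693·643
So 643·(-6693) ≡ 1 (mod 16240), hence d ≡ -6693 ≡ 9547 (mod 16240).

9547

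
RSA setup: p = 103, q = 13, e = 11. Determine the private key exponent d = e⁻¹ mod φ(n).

779

φ(n) = (p−1)(q−1) = 102·12 = 1224.
Need d with 11·d ≡ 1 (mod 1224). Apply the extended Euclidean algorithm:
1224 = 111·11 + 3
11 = 3·3 + 2
3 = 1·2 + 1
2 = 2·1 + 0
Back-substitute:
1 = 3 − 2
1 = −11 + 4·3
1 = 4·1224 − 445·11
So 11·(-445) ≡ 1 (mod 1224), hence d ≡ -445 ≡ 779 (mod 1224).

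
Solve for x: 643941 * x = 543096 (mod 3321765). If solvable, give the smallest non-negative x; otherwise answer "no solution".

232881

First find gcd(643941, 3321765):
3321765 = 5×643941 + 102060
643941 = 6×102060 + 31581
102060 = 3×31581 + 7317
31581 = 4×7317 + 2313
7317 = 3×2313 + 378
2313 = 6×378 + 45
378 = 8×45 + 18
45 = 2×18 + 9
18 = 2×9 + 0
gcd = 9 and 9 | 543096, so solutions exist. Divide through by 9: 71549x ≡ 60344 (mod 369085).
Now find 71549⁻¹ mod 369085:
369085 = 5*71549 + 11340
71549 = 6*11340 + 3509
11340 = 3*3509 + 813
3509 = 4*813 + 257
813 = 3*257 + 42
257 = 6*42 + 5
42 = 8*5 + 2
5 = 2*2 + 1
2 = 2*1 + 0
Back-substitute:
1 = 5 − 2·2
1 = −2·42 + 17·5
1 = 17·257 − 104·42
1 = −104·813 + 329·257
1 = 329·3509 − 1420·813
1 = −1420·11340 + 4589·3509
1 = 4589·71549 − 28954·11340
1 = −28954·369085 + 149359·71549
So 71549⁻¹ ≡ 149359 (mod 369085).
Then x ≡ 149359·60344 ≡ 232881 (mod 369085); the smallest non-negative solution is x = 232881.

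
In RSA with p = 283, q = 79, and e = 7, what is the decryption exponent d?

φ(n) = (p−1)(q−1) = 282·78 = 21996.
Need d with 7·d ≡ 1 (mod 21996). Apply the extended Euclidean algorithm:
21996 = 3142×7 + 2
7 = 3×2 + 1
2 = 2×1 + 0
Back-substitute:
1 = 7 − 3·2
1 = −3·21996 + 9427·7
So 7·9427 ≡ 1 (mod 21996), hence d = 9427.

9427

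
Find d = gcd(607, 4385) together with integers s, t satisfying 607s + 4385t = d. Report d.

Euclidean algorithm:
4385 = 7*607 + 136
607 = 4*136 + 63
136 = 2*63 + 10
63 = 6*10 + 3
10 = 3*3 + 1
3 = 3*1 + 0
gcd(607, 4385) = 1.
Back-substituting:
1 = 10 − 3·3
1 = −3·63 + 19·10
1 = 19·136 − 41·63
1 = −41·607 + 183·136
1 = 183·4385 − 1322·607
So 1 = (183)·4385 + (-1322)·607.

1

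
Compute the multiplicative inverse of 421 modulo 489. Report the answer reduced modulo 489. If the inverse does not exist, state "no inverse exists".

Run Euclid on (489, 421):
489 = 1*421 + 68
421 = 6*68 + 13
68 = 5*13 + 3
13 = 4*3 + 1
3 = 3*1 + 0
Since gcd(421, 489) = 1, back-substitute to write 1 as a combination:
1 = 13 − 4·3
1 = −4·68 + 21·13
1 = 21·421 − 130·68
1 = −130·489 + 151·421
So 421·151 ≡ 1 (mod 489).

151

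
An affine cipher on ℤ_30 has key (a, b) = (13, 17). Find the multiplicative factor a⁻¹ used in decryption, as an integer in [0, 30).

7

gcd(30, 13) by repeated division:
30 = 2*13 + 4
13 = 3*4 + 1
4 = 4*1 + 0
gcd = 1, so the inverse exists. Back-substitute:
1 = 13 − 3·4
1 = −3·30 + 7·13
So 13·7 ≡ 1 (mod 30).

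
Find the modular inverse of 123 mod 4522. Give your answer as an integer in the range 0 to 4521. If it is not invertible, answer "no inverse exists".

Run Euclid on (4522, 123):
4522 = 36×123 + 94
123 = 1×94 + 29
94 = 3×29 + 7
29 = 4×7 + 1
7 = 7×1 + 0
Since gcd(123, 4522) = 1, back-substitute to write 1 as a combination:
1 = 29 − 4·7
1 = −4·94 + 13·29
1 = 13·123 − 17·94
1 = −17·4522 + 625·123
So 123·625 ≡ 1 (mod 4522).

625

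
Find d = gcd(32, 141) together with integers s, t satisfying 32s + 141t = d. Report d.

1

Euclidean algorithm:
141 = 4*32 + 13
32 = 2*13 + 6
13 = 2*6 + 1
6 = 6*1 + 0
gcd(32, 141) = 1.
Back-substituting:
1 = 13 − 2·6
1 = −2·32 + 5·13
1 = 5·141 − 22·32
So 1 = (5)·141 + (-22)·32.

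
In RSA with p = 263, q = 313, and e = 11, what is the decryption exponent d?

φ(n) = (p−1)(q−1) = 262·312 = 81744.
Need d with 11·d ≡ 1 (mod 81744). Apply the extended Euclidean algorithm:
81744 = 7431·11 + 3
11 = 3·3 + 2
3 = 1·2 + 1
2 = 2·1 + 0
Back-substitute:
1 = 3 − 2
1 = −11 + 4·3
1 = 4·81744 − 29725·11
So 11·(-29725) ≡ 1 (mod 81744), hence d ≡ -29725 ≡ 52019 (mod 81744).

52019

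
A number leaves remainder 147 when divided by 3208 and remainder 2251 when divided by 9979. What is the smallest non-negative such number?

Write x = 147 + 3208·k. Then 3208·k ≡ 2251 − 147 ≡ 2104 (mod 9979).
Need 3208⁻¹ mod 9979. Extended Euclid on (9979, 3208):
9979 = 3×3208 + 355
3208 = 9×355 + 13
355 = 27×13 + 4
13 = 3×4 + 1
4 = 4×1 + 0
Back-substitute:
1 = 13 − 3·4
1 = −3·355 + 82·13
1 = 82·3208 − 741·355
1 = −741·9979 + 2305·3208
3208⁻¹ ≡ 2305 (mod 9979), so k ≡ 2305·2104 ≡ 9905 (mod 9979).
x = 147 + 3208·9905 = 31775387.

31775387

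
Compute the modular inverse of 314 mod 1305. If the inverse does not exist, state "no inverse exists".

719

Run Euclid on (1305, 314):
1305 = 4·314 + 49
314 = 6·49 + 20
49 = 2·20 + 9
20 = 2·9 + 2
9 = 4·2 + 1
2 = 2·1 + 0
The gcd is 1. Working backward:
1 = 9 − 4·2
1 = −4·20 + 9·9
1 = 9·49 − 22·20
1 = −22·314 + 141·49
1 = 141·1305 − 586·314
Thus 314·(-586) ≡ 1 (mod 1305); reducing, -586 mod 1305 = 719.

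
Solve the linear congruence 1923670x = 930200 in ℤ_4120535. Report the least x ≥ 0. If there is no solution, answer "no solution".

128076

First find gcd(1923670, 4120535):
4120535 = 2×1923670 + 273195
1923670 = 7×273195 + 11305
273195 = 24×11305 + 1875
11305 = 6×1875 + 55
1875 = 34×55 + 5
55 = 11×5 + 0
gcd = 5 and 5 | 930200, so solutions exist. Divide through by 5: 384734x ≡ 186040 (mod 824107).
Now find 384734⁻¹ mod 824107:
824107 = 2·384734 + 54639
384734 = 7·54639 + 2261
54639 = 24·2261 + 375
2261 = 6·375 + 11
375 = 34·11 + 1
11 = 11·1 + 0
Back-substitute:
1 = 375 − 34·11
1 = −34·2261 + 205·375
1 = 205·54639 − 4954·2261
1 = −4954·384734 + 34883·54639
1 = 34883·824107 − 74720·384734
So 384734·(-74720) ≡ 1 (mod 824107), i.e. 384734⁻¹ ≡ 749387.
Then x ≡ 749387·186040 ≡ 128076 (mod 824107); the smallest non-negative solution is x = 128076.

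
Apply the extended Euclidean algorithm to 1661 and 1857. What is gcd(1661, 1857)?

1

Apply Euclid's algorithm to 1857 and 1661:
1857 = 1·1661 + 196
1661 = 8·196 + 93
196 = 2·93 + 10
93 = 9·10 + 3
10 = 3·3 + 1
3 = 3·1 + 0
gcd(1661, 1857) = 1.
Working backward:
1 = 10 − 3·3
1 = −3·93 + 28·10
1 = 28·196 − 59·93
1 = −59·1661 + 500·196
1 = 500·1857 − 559·1661
So 1 = (500)·1857 + (-559)·1661.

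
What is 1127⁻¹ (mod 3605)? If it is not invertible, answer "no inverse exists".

Euclidean algorithm on 3605, 1127:
3605 = 3*1127 + 224
1127 = 5*224 + 7
224 = 32*7 + 0
The gcd is 7, not 1, hence no inverse exists.

no inverse exists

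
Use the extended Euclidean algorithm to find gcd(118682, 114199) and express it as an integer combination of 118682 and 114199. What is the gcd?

Euclidean algorithm:
118682 = 1·114199 + 4483
114199 = 25·4483 + 2124
4483 = 2·2124 + 235
2124 = 9·235 + 9
235 = 26·9 + 1
9 = 9·1 + 0
gcd(118682, 114199) = 1.
Express as a combination:
1 = 235 − 26·9
1 = −26·2124 + 235·235
1 = 235·4483 − 496·2124
1 = −496·114199 + 12635·4483
1 = 12635·118682 − 13131·114199
So 1 = (12635)·118682 + (-13131)·114199.

1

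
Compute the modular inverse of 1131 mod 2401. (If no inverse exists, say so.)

380

Apply the Euclidean algorithm to 2401 and 1131:
2401 = 2*1131 + 139
1131 = 8*139 + 19
139 = 7*19 + 6
19 = 3*6 + 1
6 = 6*1 + 0
gcd = 1, so the inverse exists. Back-substitute:
1 = 19 − 3·6
1 = −3·139 + 22·19
1 = 22·1131 − 179·139
1 = −179·2401 + 380·1131
So 1131·380 ≡ 1 (mod 2401).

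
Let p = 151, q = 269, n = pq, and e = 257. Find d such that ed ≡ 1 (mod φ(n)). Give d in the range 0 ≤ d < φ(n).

10793

φ(n) = (p−1)(q−1) = 150·268 = 40200.
Need d with 257·d ≡ 1 (mod 40200). Apply the extended Euclidean algorithm:
40200 = 156·257 + 108
257 = 2·108 + 41
108 = 2·41 + 26
41 = 1·26 + 15
26 = 1·15 + 11
15 = 1·11 + 4
11 = 2·4 + 3
4 = 1·3 + 1
3 = 3·1 + 0
Back-substitute:
1 = 4 − 3
1 = −11 + 3·4
1 = 3·15 − 4·11
1 = −4·26 + 7·15
1 = 7·41 − 11·26
1 = −11·108 + 29·41
1 = 29·257 − 69·108
1 = −69·40200 + 10793·257
So 257·10793 ≡ 1 (mod 40200), hence d = 10793.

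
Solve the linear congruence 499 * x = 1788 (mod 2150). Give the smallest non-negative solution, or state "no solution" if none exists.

First find gcd(499, 2150):
2150 = 4×499 + 154
499 = 3×154 + 37
154 = 4×37 + 6
37 = 6×6 + 1
6 = 6×1 + 0
gcd = 1, so a unique solution mod 2150 exists.
Back-substitute for the Bézout coefficients:
1 = 37 − 6·6
1 = −6·154 + 25·37
1 = 25·499 − 81·154
1 = −81·2150 + 349·499
So 499·(349) ≡ 1 (mod 2150), giving 499⁻¹ ≡ 349.
x ≡ 499⁻¹·1788 ≡ 349·1788 ≡ 512 (mod 2150).

512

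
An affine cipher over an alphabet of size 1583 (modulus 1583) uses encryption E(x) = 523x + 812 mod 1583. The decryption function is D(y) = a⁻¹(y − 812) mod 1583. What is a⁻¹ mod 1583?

Apply the Euclidean algorithm to 1583 and 523:
1583 = 3·523 + 14
523 = 37·14 + 5
14 = 2·5 + 4
5 = 1·4 + 1
4 = 4·1 + 0
gcd = 1, so the inverse exists. Back-substitute:
1 = 5 − 4
1 = −14 + 3·5
1 = 3·523 − 112·14
1 = −112·1583 + 339·523
So 523·339 ≡ 1 (mod 1583).

339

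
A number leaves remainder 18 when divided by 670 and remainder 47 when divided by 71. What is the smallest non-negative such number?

Write x = 18 + 670·k. Then 670·k ≡ 47 − 18 ≡ 29 (mod 71).
Need 670⁻¹ mod 71. Extended Euclid on (71, 31):
71 = 2·31 + 9
31 = 3·9 + 4
9 = 2·4 + 1
4 = 4·1 + 0
Back-substitute:
1 = 9 − 2·4
1 = −2·31 + 7·9
1 = 7·71 − 16·31
670⁻¹ ≡ 55 (mod 71), so k ≡ 55·29 ≡ 33 (mod 71).
x = 18 + 670·33 = 22128.

22128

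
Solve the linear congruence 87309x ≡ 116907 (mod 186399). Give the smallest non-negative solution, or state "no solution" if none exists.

no solution

gcd(87309, 186399):
186399 = 2·87309 + 11781
87309 = 7·11781 + 4842
11781 = 2·4842 + 2097
4842 = 2·2097 + 648
2097 = 3·648 + 153
648 = 4·153 + 36
153 = 4·36 + 9
36 = 4·9 + 0
gcd = 9, but 9 ∤ 116907, so the congruence has no solution.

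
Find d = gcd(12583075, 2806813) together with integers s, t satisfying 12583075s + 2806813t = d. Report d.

1

Euclidean algorithm:
12583075 = 4×2806813 + 1355823
2806813 = 2×1355823 + 95167
1355823 = 14×95167 + 23485
95167 = 4×23485 + 1227
23485 = 19×1227 + 172
1227 = 7×172 + 23
172 = 7×23 + 11
23 = 2×11 + 1
11 = 11×1 + 0
gcd(12583075, 2806813) = 1.
Working backward:
1 = 23 − 2·11
1 = −2·172 + 15·23
1 = 15·1227 − 107·172
1 = −107·23485 + 2048·1227
1 = 2048·95167 − 8299·23485
1 = −8299·1355823 + 118234·95167
1 = 118234·2806813 − 244767·1355823
1 = −244767·12583075 + 1097302·2806813
So 1 = (-244767)·12583075 + (1097302)·2806813.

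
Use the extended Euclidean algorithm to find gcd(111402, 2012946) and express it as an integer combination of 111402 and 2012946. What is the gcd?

6

Repeated division:
2012946 = 18×111402 + 7710
111402 = 14×7710 + 3462
7710 = 2×3462 + 786
3462 = 4×786 + 318
786 = 2×318 + 150
318 = 2×150 + 18
150 = 8×18 + 6
18 = 3×6 + 0
gcd(111402, 2012946) = 6.
Back-substituting:
6 = 150 − 8·18
6 = −8·318 + 17·150
6 = 17·786 − 42·318
6 = −42·3462 + 185·786
6 = 185·7710 − 412·3462
6 = −412·111402 + 5953·7710
6 = 5953·2012946 − 107566·111402
So 6 = (5953)·2012946 + (-107566)·111402.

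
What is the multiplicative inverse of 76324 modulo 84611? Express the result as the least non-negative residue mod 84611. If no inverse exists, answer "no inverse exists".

63762

Extended Euclidean algorithm:
84611 = 1·76324 + 8287
76324 = 9·8287 + 1741
8287 = 4·1741 + 1323
1741 = 1·1323 + 418
1323 = 3·418 + 69
418 = 6·69 + 4
69 = 17·4 + 1
4 = 4·1 + 0
The gcd is 1. Working backward:
1 = 69 − 17·4
1 = −17·418 + 103·69
1 = 103·1323 − 326·418
1 = −326·1741 + 429·1323
1 = 429·8287 − 2042·1741
1 = −2042·76324 + 18807·8287
1 = 18807·84611 − 20849·76324
So 76324·(-20849) ≡ 1 (mod 84611), and -20849 ≡ 63762 (mod 84611).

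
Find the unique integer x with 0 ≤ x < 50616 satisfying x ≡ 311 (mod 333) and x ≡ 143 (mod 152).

40271

Write x = 311 + 333·k. Then 333·k ≡ 143 − 311 ≡ 136 (mod 152).
Need 333⁻¹ mod 152. Extended Euclid on (152, 29):
152 = 5*29 + 7
29 = 4*7 + 1
7 = 7*1 + 0
Back-substitute:
1 = 29 − 4·7
1 = −4·152 + 21·29
333⁻¹ ≡ 21 (mod 152), so k ≡ 21·136 ≡ 120 (mod 152).
x = 311 + 333·120 = 40271.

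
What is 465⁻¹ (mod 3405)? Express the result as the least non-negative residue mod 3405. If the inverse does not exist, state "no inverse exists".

no inverse exists

Euclidean algorithm on 3405, 465:
3405 = 7*465 + 150
465 = 3*150 + 15
150 = 10*15 + 0
The gcd is 15, not 1, hence no inverse exists.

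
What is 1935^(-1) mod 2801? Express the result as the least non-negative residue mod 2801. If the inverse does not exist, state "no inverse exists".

1504

gcd(2801, 1935) by repeated division:
2801 = 1*1935 + 866
1935 = 2*866 + 203
866 = 4*203 + 54
203 = 3*54 + 41
54 = 1*41 + 13
41 = 3*13 + 2
13 = 6*2 + 1
2 = 2*1 + 0
The gcd is 1. Working backward:
1 = 13 − 6·2
1 = −6·41 + 19·13
1 = 19·54 − 25·41
1 = −25·203 + 94·54
1 = 94·866 − 401·203
1 = −401·1935 + 896·866
1 = 896·2801 − 1297·1935
So 1935·(-1297) ≡ 1 (mod 2801), and -1297 ≡ 1504 (mod 2801).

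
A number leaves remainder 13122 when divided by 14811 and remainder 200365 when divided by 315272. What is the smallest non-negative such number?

Write x = 13122 + 14811·k. Then 14811·k ≡ 200365 − 13122 ≡ 187243 (mod 315272).
Need 14811⁻¹ mod 315272. Extended Euclid on (315272, 14811):
315272 = 21·14811 + 4241
14811 = 3·4241 + 2088
4241 = 2·2088 + 65
2088 = 32·65 + 8
65 = 8·8 + 1
8 = 8·1 + 0
Back-substitute:
1 = 65 − 8·8
1 = −8·2088 + 257·65
1 = 257·4241 − 522·2088
1 = −522·14811 + 1823·4241
1 = 1823·315272 − 38805·14811
14811⁻¹ ≡ 276467 (mod 315272), so k ≡ 276467·187243 ≡ 109169 (mod 315272).
x = 13122 + 14811·109169 = 1616915181.

1616915181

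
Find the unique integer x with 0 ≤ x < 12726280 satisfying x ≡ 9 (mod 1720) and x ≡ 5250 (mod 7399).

Write x = 9 + 1720·k. Then 1720·k ≡ 5250 − 9 ≡ 5241 (mod 7399).
Need 1720⁻¹ mod 7399. Extended Euclid on (7399, 1720):
7399 = 4·1720 + 519
1720 = 3·519 + 163
519 = 3·163 + 30
163 = 5·30 + 13
30 = 2·13 + 4
13 = 3·4 + 1
4 = 4·1 + 0
Back-substitute:
1 = 13 − 3·4
1 = −3·30 + 7·13
1 = 7·163 − 38·30
1 = −38·519 + 121·163
1 = 121·1720 − 401·519
1 = −401·7399 + 1725·1720
1720⁻¹ ≡ 1725 (mod 7399), so k ≡ 1725·5241 ≡ 6546 (mod 7399).
x = 9 + 1720·6546 = 11259129.

11259129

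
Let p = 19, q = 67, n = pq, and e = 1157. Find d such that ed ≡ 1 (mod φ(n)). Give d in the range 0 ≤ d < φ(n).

φ(n) = (p−1)(q−1) = 18·66 = 1188.
Need d with 1157·d ≡ 1 (mod 1188). Apply the extended Euclidean algorithm:
1188 = 1*1157 + 31
1157 = 37*31 + 10
31 = 3*10 + 1
10 = 10*1 + 0
Back-substitute:
1 = 31 − 3·10
1 = −3·1157 + 112·31
1 = 112·1188 − 115·1157
So 1157·(-115) ≡ 1 (mod 1188), hence d ≡ -115 ≡ 1073 (mod 1188).

1073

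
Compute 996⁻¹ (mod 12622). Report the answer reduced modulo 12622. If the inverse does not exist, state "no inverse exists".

Euclidean algorithm on 12622, 996:
12622 = 12*996 + 670
996 = 1*670 + 326
670 = 2*326 + 18
326 = 18*18 + 2
18 = 9*2 + 0
gcd(996, 12622) = 2 ≠ 1, so 996 has no multiplicative inverse modulo 12622.

no inverse exists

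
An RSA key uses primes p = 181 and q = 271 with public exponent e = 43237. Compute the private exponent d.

φ(n) = (p−1)(q−1) = 180·270 = 48600.
Need d with 43237·d ≡ 1 (mod 48600). Apply the extended Euclidean algorithm:
48600 = 1×43237 + 5363
43237 = 8×5363 + 333
5363 = 16×333 + 35
333 = 9×35 + 18
35 = 1×18 + 17
18 = 1×17 + 1
17 = 17×1 + 0
Back-substitute:
1 = 18 − 17
1 = −35 + 2·18
1 = 2·333 − 19·35
1 = −19·5363 + 306·333
1 = 306·43237 − 2467·5363
1 = −2467·48600 + 2773·43237
So 43237·2773 ≡ 1 (mod 48600), hence d = 2773.

2773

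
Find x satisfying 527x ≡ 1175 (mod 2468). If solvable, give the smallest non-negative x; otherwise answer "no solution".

981

First find gcd(527, 2468):
2468 = 4·527 + 360
527 = 1·360 + 167
360 = 2·167 + 26
167 = 6·26 + 11
26 = 2·11 + 4
11 = 2·4 + 3
4 = 1·3 + 1
3 = 3·1 + 0
gcd = 1, so a unique solution mod 2468 exists.
Back-substitute for the Bézout coefficients:
1 = 4 − 3
1 = −11 + 3·4
1 = 3·26 − 7·11
1 = −7·167 + 45·26
1 = 45·360 − 97·167
1 = −97·527 + 142·360
1 = 142·2468 − 665·527
So 527·(-665) ≡ 1 (mod 2468), giving 527⁻¹ ≡ 1803.
x ≡ 527⁻¹·1175 ≡ 1803·1175 ≡ 981 (mod 2468).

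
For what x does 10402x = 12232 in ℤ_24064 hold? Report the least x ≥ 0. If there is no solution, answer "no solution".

First find gcd(10402, 24064):
24064 = 2×10402 + 3260
10402 = 3×3260 + 622
3260 = 5×622 + 150
622 = 4×150 + 22
150 = 6×22 + 18
22 = 1×18 + 4
18 = 4×4 + 2
4 = 2×2 + 0
gcd = 2 and 2 | 12232, so solutions exist. Divide through by 2: 5201x ≡ 6116 (mod 12032).
Now find 5201⁻¹ mod 12032:
12032 = 2*5201 + 1630
5201 = 3*1630 + 311
1630 = 5*311 + 75
311 = 4*75 + 11
75 = 6*11 + 9
11 = 1*9 + 2
9 = 4*2 + 1
2 = 2*1 + 0
Back-substitute:
1 = 9 − 4·2
1 = −4·11 + 5·9
1 = 5·75 − 34·11
1 = −34·311 + 141·75
1 = 141·1630 − 739·311
1 = −739·5201 + 2358·1630
1 = 2358·12032 − 5455·5201
So 5201·(-5455) ≡ 1 (mod 12032), i.e. 5201⁻¹ ≡ 6577.
Then x ≡ 6577·6116 ≡ 1956 (mod 12032); the smallest non-negative solution is x = 1956.

1956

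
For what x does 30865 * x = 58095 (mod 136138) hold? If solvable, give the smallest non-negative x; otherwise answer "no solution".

First find gcd(30865, 136138):
136138 = 4×30865 + 12678
30865 = 2×12678 + 5509
12678 = 2×5509 + 1660
5509 = 3×1660 + 529
1660 = 3×529 + 73
529 = 7×73 + 18
73 = 4×18 + 1
18 = 18×1 + 0
gcd = 1, so a unique solution mod 136138 exists.
Back-substitute for the Bézout coefficients:
1 = 73 − 4·18
1 = −4·529 + 29·73
1 = 29·1660 − 91·529
1 = −91·5509 + 302·1660
1 = 302·12678 − 695·5509
1 = −695·30865 + 1692·12678
1 = 1692·136138 − 7463·30865
So 30865·(-7463) ≡ 1 (mod 136138), giving 30865⁻¹ ≡ 128675.
x ≡ 30865⁻¹·58095 ≡ 128675·58095 ≡ 36545 (mod 136138).

36545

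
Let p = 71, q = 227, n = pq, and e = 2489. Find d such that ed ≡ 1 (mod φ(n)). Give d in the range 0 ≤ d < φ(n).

3089

φ(n) = (p−1)(q−1) = 70·226 = 15820.
Need d with 2489·d ≡ 1 (mod 15820). Apply the extended Euclidean algorithm:
15820 = 6×2489 + 886
2489 = 2×886 + 717
886 = 1×717 + 169
717 = 4×169 + 41
169 = 4×41 + 5
41 = 8×5 + 1
5 = 5×1 + 0
Back-substitute:
1 = 41 − 8·5
1 = −8·169 + 33·41
1 = 33·717 − 140·169
1 = −140·886 + 173·717
1 = 173·2489 − 486·886
1 = −486·15820 + 3089·2489
So 2489·3089 ≡ 1 (mod 15820), hence d = 3089.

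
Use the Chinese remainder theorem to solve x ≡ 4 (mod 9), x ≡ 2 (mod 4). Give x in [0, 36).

22

Write x = 4 + 9·k. Then 9·k ≡ 2 − 4 ≡ 2 (mod 4).
Need 9⁻¹ mod 4. Extended Euclid on (4, 1):
4 = 4×1 + 0
9⁻¹ ≡ 1 (mod 4), so k ≡ 1·2 ≡ 2 (mod 4).
x = 4 + 9·2 = 22.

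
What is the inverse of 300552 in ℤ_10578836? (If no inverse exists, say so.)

no inverse exists

Euclidean algorithm on 10578836, 300552:
10578836 = 35·300552 + 59516
300552 = 5·59516 + 2972
59516 = 20·2972 + 76
2972 = 39·76 + 8
76 = 9·8 + 4
8 = 2·4 + 0
gcd(300552, 10578836) = 4 ≠ 1, so 300552 has no multiplicative inverse modulo 10578836.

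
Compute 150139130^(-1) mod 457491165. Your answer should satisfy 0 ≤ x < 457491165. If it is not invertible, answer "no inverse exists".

no inverse exists

Compute gcd(150139130, 457491165):
457491165 = 3×150139130 + 7073775
150139130 = 21×7073775 + 1589855
7073775 = 4×1589855 + 714355
1589855 = 2×714355 + 161145
714355 = 4×161145 + 69775
161145 = 2×69775 + 21595
69775 = 3×21595 + 4990
21595 = 4×4990 + 1635
4990 = 3×1635 + 85
1635 = 19×85 + 20
85 = 4×20 + 5
20 = 4×5 + 0
Since gcd = 5 > 1, 150139130 is not a unit mod 457491165.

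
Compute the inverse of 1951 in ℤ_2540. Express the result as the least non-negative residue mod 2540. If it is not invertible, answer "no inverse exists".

Run Euclid on (2540, 1951):
2540 = 1×1951 + 589
1951 = 3×589 + 184
589 = 3×184 + 37
184 = 4×37 + 36
37 = 1×36 + 1
36 = 36×1 + 0
gcd = 1, so the inverse exists. Back-substitute:
1 = 37 − 36
1 = −184 + 5·37
1 = 5·589 − 16·184
1 = −16·1951 + 53·589
1 = 53·2540 − 69·1951
Thus 1951·(-69) ≡ 1 (mod 2540); reducing, -69 mod 2540 = 2471.

2471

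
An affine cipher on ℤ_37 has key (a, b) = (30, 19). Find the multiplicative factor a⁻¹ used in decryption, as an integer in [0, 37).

Run Euclid on (37, 30):
37 = 1·30 + 7
30 = 4·7 + 2
7 = 3·2 + 1
2 = 2·1 + 0
Since gcd(30, 37) = 1, back-substitute to write 1 as a combination:
1 = 7 − 3·2
1 = −3·30 + 13·7
1 = 13·37 − 16·30
Hence 30⁻¹ ≡ -16 ≡ 21 (mod 37).

21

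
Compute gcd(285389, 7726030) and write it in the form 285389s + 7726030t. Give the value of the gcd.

Repeated division:
7726030 = 27·285389 + 20527
285389 = 13·20527 + 18538
20527 = 1·18538 + 1989
18538 = 9·1989 + 637
1989 = 3·637 + 78
637 = 8·78 + 13
78 = 6·13 + 0
gcd(285389, 7726030) = 13.
Back-substituting:
13 = 637 − 8·78
13 = −8·1989 + 25·637
13 = 25·18538 − 233·1989
13 = −233·20527 + 258·18538
13 = 258·285389 − 3587·20527
13 = −3587·7726030 + 97107·285389
So 13 = (-3587)·7726030 + (97107)·285389.

13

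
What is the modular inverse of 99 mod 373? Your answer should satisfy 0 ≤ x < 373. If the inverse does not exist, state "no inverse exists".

Apply the Euclidean algorithm to 373 and 99:
373 = 3×99 + 76
99 = 1×76 + 23
76 = 3×23 + 7
23 = 3×7 + 2
7 = 3×2 + 1
2 = 2×1 + 0
gcd = 1, so the inverse exists. Back-substitute:
1 = 7 − 3·2
1 = −3·23 + 10·7
1 = 10·76 − 33·23
1 = −33·99 + 43·76
1 = 43·373 − 162·99
Hence 99⁻¹ ≡ -162 ≡ 211 (mod 373).

211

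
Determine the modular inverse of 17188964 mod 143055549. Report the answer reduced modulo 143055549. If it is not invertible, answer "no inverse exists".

Compute gcd(17188964, 143055549):
143055549 = 8·17188964 + 5543837
17188964 = 3·5543837 + 557453
5543837 = 9·557453 + 526760
557453 = 1·526760 + 30693
526760 = 17·30693 + 4979
30693 = 6·4979 + 819
4979 = 6·819 + 65
819 = 12·65 + 39
65 = 1·39 + 26
39 = 1·26 + 13
26 = 2·13 + 0
The gcd is 13, not 1, hence no inverse exists.

no inverse exists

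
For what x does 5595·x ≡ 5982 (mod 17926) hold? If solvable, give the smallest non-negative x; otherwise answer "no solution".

7604

First find gcd(5595, 17926):
17926 = 3·5595 + 1141
5595 = 4·1141 + 1031
1141 = 1·1031 + 110
1031 = 9·110 + 41
110 = 2·41 + 28
41 = 1·28 + 13
28 = 2·13 + 2
13 = 6·2 + 1
2 = 2·1 + 0
gcd = 1, so a unique solution mod 17926 exists.
Back-substitute for the Bézout coefficients:
1 = 13 − 6·2
1 = −6·28 + 13·13
1 = 13·41 − 19·28
1 = −19·110 + 51·41
1 = 51·1031 − 478·110
1 = −478·1141 + 529·1031
1 = 529·5595 − 2594·1141
1 = −2594·17926 + 8311·5595
So 5595·(8311) ≡ 1 (mod 17926), giving 5595⁻¹ ≡ 8311.
x ≡ 5595⁻¹·5982 ≡ 8311·5982 ≡ 7604 (mod 17926).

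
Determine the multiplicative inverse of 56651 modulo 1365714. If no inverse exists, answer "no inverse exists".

no inverse exists

Euclidean algorithm on 1365714, 56651:
1365714 = 24*56651 + 6090
56651 = 9*6090 + 1841
6090 = 3*1841 + 567
1841 = 3*567 + 140
567 = 4*140 + 7
140 = 20*7 + 0
Since gcd = 7 > 1, 56651 is not a unit mod 1365714.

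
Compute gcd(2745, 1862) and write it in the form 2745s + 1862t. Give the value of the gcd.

1

Euclidean algorithm:
2745 = 1×1862 + 883
1862 = 2×883 + 96
883 = 9×96 + 19
96 = 5×19 + 1
19 = 19×1 + 0
gcd(2745, 1862) = 1.
Working backward:
1 = 96 − 5·19
1 = −5·883 + 46·96
1 = 46·1862 − 97·883
1 = −97·2745 + 143·1862
So 1 = (-97)·2745 + (143)·1862.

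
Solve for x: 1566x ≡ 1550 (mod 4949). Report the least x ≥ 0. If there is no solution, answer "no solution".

4615

First find gcd(1566, 4949):
4949 = 3·1566 + 251
1566 = 6·251 + 60
251 = 4·60 + 11
60 = 5·11 + 5
11 = 2·5 + 1
5 = 5·1 + 0
gcd = 1, so a unique solution mod 4949 exists.
Back-substitute for the Bézout coefficients:
1 = 11 − 2·5
1 = −2·60 + 11·11
1 = 11·251 − 46·60
1 = −46·1566 + 287·251
1 = 287·4949 − 907·1566
So 1566·(-907) ≡ 1 (mod 4949), giving 1566⁻¹ ≡ 4042.
x ≡ 1566⁻¹·1550 ≡ 4042·1550 ≡ 4615 (mod 4949).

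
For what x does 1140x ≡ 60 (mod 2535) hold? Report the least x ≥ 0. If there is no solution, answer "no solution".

89

First find gcd(1140, 2535):
2535 = 2·1140 + 255
1140 = 4·255 + 120
255 = 2·120 + 15
120 = 8·15 + 0
gcd = 15 and 15 | 60, so solutions exist. Divide through by 15: 76x ≡ 4 (mod 169).
Now find 76⁻¹ mod 169:
169 = 2*76 + 17
76 = 4*17 + 8
17 = 2*8 + 1
8 = 8*1 + 0
Back-substitute:
1 = 17 − 2·8
1 = −2·76 + 9·17
1 = 9·169 − 20·76
So 76·(-20) ≡ 1 (mod 169), i.e. 76⁻¹ ≡ 149.
Then x ≡ 149·4 ≡ 89 (mod 169); the smallest non-negative solution is x = 89.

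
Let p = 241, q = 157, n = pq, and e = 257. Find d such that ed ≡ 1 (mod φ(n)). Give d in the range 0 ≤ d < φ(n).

30593

φ(n) = (p−1)(q−1) = 240·156 = 37440.
Need d with 257·d ≡ 1 (mod 37440). Apply the extended Euclidean algorithm:
37440 = 145*257 + 175
257 = 1*175 + 82
175 = 2*82 + 11
82 = 7*11 + 5
11 = 2*5 + 1
5 = 5*1 + 0
Back-substitute:
1 = 11 − 2·5
1 = −2·82 + 15·11
1 = 15·175 − 32·82
1 = −32·257 + 47·175
1 = 47·37440 − 6847·257
So 257·(-6847) ≡ 1 (mod 37440), hence d ≡ -6847 ≡ 30593 (mod 37440).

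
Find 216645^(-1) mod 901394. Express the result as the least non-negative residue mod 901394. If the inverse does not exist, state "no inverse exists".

Compute gcd(216645, 901394):
901394 = 4×216645 + 34814
216645 = 6×34814 + 7761
34814 = 4×7761 + 3770
7761 = 2×3770 + 221
3770 = 17×221 + 13
221 = 17×13 + 0
The gcd is 13, not 1, hence no inverse exists.

no inverse exists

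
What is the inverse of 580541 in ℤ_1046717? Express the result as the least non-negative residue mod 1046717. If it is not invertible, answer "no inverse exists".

615949

Run Euclid on (1046717, 580541):
1046717 = 1×580541 + 466176
580541 = 1×466176 + 114365
466176 = 4×114365 + 8716
114365 = 13×8716 + 1057
8716 = 8×1057 + 260
1057 = 4×260 + 17
260 = 15×17 + 5
17 = 3×5 + 2
5 = 2×2 + 1
2 = 2×1 + 0
gcd = 1, so the inverse exists. Back-substitute:
1 = 5 − 2·2
1 = −2·17 + 7·5
1 = 7·260 − 107·17
1 = −107·1057 + 435·260
1 = 435·8716 − 3587·1057
1 = −3587·114365 + 47066·8716
1 = 47066·466176 − 191851·114365
1 = −191851·580541 + 238917·466176
1 = 238917·1046717 − 430768·580541
Thus 580541·(-430768) ≡ 1 (mod 1046717); reducing, -430768 mod 1046717 = 615949.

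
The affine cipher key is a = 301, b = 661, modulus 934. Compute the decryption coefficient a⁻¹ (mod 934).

723

Run Euclid on (934, 301):
934 = 3*301 + 31
301 = 9*31 + 22
31 = 1*22 + 9
22 = 2*9 + 4
9 = 2*4 + 1
4 = 4*1 + 0
Since gcd(301, 934) = 1, back-substitute to write 1 as a combination:
1 = 9 − 2·4
1 = −2·22 + 5·9
1 = 5·31 − 7·22
1 = −7·301 + 68·31
1 = 68·934 − 211·301
Hence 301⁻¹ ≡ -211 ≡ 723 (mod 934).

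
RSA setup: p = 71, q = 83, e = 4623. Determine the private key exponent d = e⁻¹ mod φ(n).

3407

φ(n) = (p−1)(q−1) = 70·82 = 5740.
Need d with 4623·d ≡ 1 (mod 5740). Apply the extended Euclidean algorithm:
5740 = 1×4623 + 1117
4623 = 4×1117 + 155
1117 = 7×155 + 32
155 = 4×32 + 27
32 = 1×27 + 5
27 = 5×5 + 2
5 = 2×2 + 1
2 = 2×1 + 0
Back-substitute:
1 = 5 − 2·2
1 = −2·27 + 11·5
1 = 11·32 − 13·27
1 = −13·155 + 63·32
1 = 63·1117 − 454·155
1 = −454·4623 + 1879·1117
1 = 1879·5740 − 2333·4623
So 4623·(-2333) ≡ 1 (mod 5740), hence d ≡ -2333 ≡ 3407 (mod 5740).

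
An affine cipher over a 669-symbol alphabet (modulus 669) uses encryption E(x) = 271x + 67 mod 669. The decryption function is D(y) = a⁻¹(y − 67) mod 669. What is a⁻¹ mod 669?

79

gcd(669, 271) by repeated division:
669 = 2*271 + 127
271 = 2*127 + 17
127 = 7*17 + 8
17 = 2*8 + 1
8 = 8*1 + 0
Since gcd(271, 669) = 1, back-substitute to write 1 as a combination:
1 = 17 − 2·8
1 = −2·127 + 15·17
1 = 15·271 − 32·127
1 = −32·669 + 79·271
So 271·79 ≡ 1 (mod 669).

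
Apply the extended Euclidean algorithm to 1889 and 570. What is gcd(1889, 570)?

1

Apply Euclid's algorithm to 1889 and 570:
1889 = 3×570 + 179
570 = 3×179 + 33
179 = 5×33 + 14
33 = 2×14 + 5
14 = 2×5 + 4
5 = 1×4 + 1
4 = 4×1 + 0
gcd(1889, 570) = 1.
Back-substituting:
1 = 5 − 4
1 = −14 + 3·5
1 = 3·33 − 7·14
1 = −7·179 + 38·33
1 = 38·570 − 121·179
1 = −121·1889 + 401·570
So 1 = (-121)·1889 + (401)·570.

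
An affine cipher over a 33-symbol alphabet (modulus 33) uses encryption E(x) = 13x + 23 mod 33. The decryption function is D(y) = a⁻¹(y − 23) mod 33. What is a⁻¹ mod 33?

28

Apply the Euclidean algorithm to 33 and 13:
33 = 2*13 + 7
13 = 1*7 + 6
7 = 1*6 + 1
6 = 6*1 + 0
gcd = 1, so the inverse exists. Back-substitute:
1 = 7 − 6
1 = −13 + 2·7
1 = 2·33 − 5·13
So 13·(-5) ≡ 1 (mod 33), and -5 ≡ 28 (mod 33).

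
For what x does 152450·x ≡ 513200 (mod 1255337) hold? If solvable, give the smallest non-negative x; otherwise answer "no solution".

First find gcd(152450, 1255337):
1255337 = 8×152450 + 35737
152450 = 4×35737 + 9502
35737 = 3×9502 + 7231
9502 = 1×7231 + 2271
7231 = 3×2271 + 418
2271 = 5×418 + 181
418 = 2×181 + 56
181 = 3×56 + 13
56 = 4×13 + 4
13 = 3×4 + 1
4 = 4×1 + 0
gcd = 1, so a unique solution mod 1255337 exists.
Back-substitute for the Bézout coefficients:
1 = 13 − 3·4
1 = −3·56 + 13·13
1 = 13·181 − 42·56
1 = −42·418 + 97·181
1 = 97·2271 − 527·418
1 = −527·7231 + 1678·2271
1 = 1678·9502 − 2205·7231
1 = −2205·35737 + 8293·9502
1 = 8293·152450 − 35377·35737
1 = −35377·1255337 + 291309·152450
So 152450·(291309) ≡ 1 (mod 1255337), giving 152450⁻¹ ≡ 291309.
x ≡ 152450⁻¹·513200 ≡ 291309·513200 ≡ 440133 (mod 1255337).

440133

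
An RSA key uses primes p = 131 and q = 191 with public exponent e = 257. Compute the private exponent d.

14993

φ(n) = (p−1)(q−1) = 130·190 = 24700.
Need d with 257·d ≡ 1 (mod 24700). Apply the extended Euclidean algorithm:
24700 = 96×257 + 28
257 = 9×28 + 5
28 = 5×5 + 3
5 = 1×3 + 2
3 = 1×2 + 1
2 = 2×1 + 0
Back-substitute:
1 = 3 − 2
1 = −5 + 2·3
1 = 2·28 − 11·5
1 = −11·257 + 101·28
1 = 101·24700 − 9707·257
So 257·(-9707) ≡ 1 (mod 24700), hence d ≡ -9707 ≡ 14993 (mod 24700).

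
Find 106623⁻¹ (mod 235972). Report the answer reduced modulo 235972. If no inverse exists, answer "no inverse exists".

Compute gcd(106623, 235972):
235972 = 2×106623 + 22726
106623 = 4×22726 + 15719
22726 = 1×15719 + 7007
15719 = 2×7007 + 1705
7007 = 4×1705 + 187
1705 = 9×187 + 22
187 = 8×22 + 11
22 = 2×11 + 0
The gcd is 11, not 1, hence no inverse exists.

no inverse exists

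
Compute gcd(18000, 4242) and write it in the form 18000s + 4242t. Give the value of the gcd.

6

Repeated division:
18000 = 4×4242 + 1032
4242 = 4×1032 + 114
1032 = 9×114 + 6
114 = 19×6 + 0
gcd(18000, 4242) = 6.
Express as a combination:
6 = 1032 − 9·114
6 = −9·4242 + 37·1032
6 = 37·18000 − 157·4242
So 6 = (37)·18000 + (-157)·4242.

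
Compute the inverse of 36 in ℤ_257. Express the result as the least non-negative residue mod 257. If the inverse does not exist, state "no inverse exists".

50

gcd(257, 36) by repeated division:
257 = 7*36 + 5
36 = 7*5 + 1
5 = 5*1 + 0
Since gcd(36, 257) = 1, back-substitute to write 1 as a combination:
1 = 36 − 7·5
1 = −7·257 + 50·36
So 36·50 ≡ 1 (mod 257).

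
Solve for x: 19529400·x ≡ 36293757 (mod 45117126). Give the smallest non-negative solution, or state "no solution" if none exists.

gcd(19529400, 45117126):
45117126 = 2·19529400 + 6058326
19529400 = 3·6058326 + 1354422
6058326 = 4·1354422 + 640638
1354422 = 2·640638 + 73146
640638 = 8·73146 + 55470
73146 = 1·55470 + 17676
55470 = 3·17676 + 2442
17676 = 7·2442 + 582
2442 = 4·582 + 114
582 = 5·114 + 12
114 = 9·12 + 6
12 = 2·6 + 0
gcd = 6, but 6 ∤ 36293757, so the congruence has no solution.

no solution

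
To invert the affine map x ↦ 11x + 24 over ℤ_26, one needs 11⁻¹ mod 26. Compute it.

Apply the Euclidean algorithm to 26 and 11:
26 = 2×11 + 4
11 = 2×4 + 3
4 = 1×3 + 1
3 = 3×1 + 0
gcd = 1, so the inverse exists. Back-substitute:
1 = 4 − 3
1 = −11 + 3·4
1 = 3·26 − 7·11
Thus 11·(-7) ≡ 1 (mod 26); reducing, -7 mod 26 = 19.

19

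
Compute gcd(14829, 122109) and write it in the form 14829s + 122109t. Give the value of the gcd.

3

Euclidean algorithm:
122109 = 8*14829 + 3477
14829 = 4*3477 + 921
3477 = 3*921 + 714
921 = 1*714 + 207
714 = 3*207 + 93
207 = 2*93 + 21
93 = 4*21 + 9
21 = 2*9 + 3
9 = 3*3 + 0
gcd(14829, 122109) = 3.
Express as a combination:
3 = 21 − 2·9
3 = −2·93 + 9·21
3 = 9·207 − 20·93
3 = −20·714 + 69·207
3 = 69·921 − 89·714
3 = −89·3477 + 336·921
3 = 336·14829 − 1433·3477
3 = −1433·122109 + 11800·14829
So 3 = (-1433)·122109 + (11800)·14829.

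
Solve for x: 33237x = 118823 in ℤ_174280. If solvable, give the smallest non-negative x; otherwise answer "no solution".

First find gcd(33237, 174280):
174280 = 5·33237 + 8095
33237 = 4·8095 + 857
8095 = 9·857 + 382
857 = 2·382 + 93
382 = 4·93 + 10
93 = 9·10 + 3
10 = 3·3 + 1
3 = 3·1 + 0
gcd = 1, so a unique solution mod 174280 exists.
Back-substitute for the Bézout coefficients:
1 = 10 − 3·3
1 = −3·93 + 28·10
1 = 28·382 − 115·93
1 = −115·857 + 258·382
1 = 258·8095 − 2437·857
1 = −2437·33237 + 10006·8095
1 = 10006·174280 − 52467·33237
So 33237·(-52467) ≡ 1 (mod 174280), giving 33237⁻¹ ≡ 121813.
x ≡ 33237⁻¹·118823 ≡ 121813·118823 ≡ 57819 (mod 174280).

57819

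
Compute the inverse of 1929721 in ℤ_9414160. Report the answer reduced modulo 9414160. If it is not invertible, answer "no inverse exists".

gcd(9414160, 1929721) by repeated division:
9414160 = 4·1929721 + 1695276
1929721 = 1·1695276 + 234445
1695276 = 7·234445 + 54161
234445 = 4·54161 + 17801
54161 = 3·17801 + 758
17801 = 23·758 + 367
758 = 2·367 + 24
367 = 15·24 + 7
24 = 3·7 + 3
7 = 2·3 + 1
3 = 3·1 + 0
The gcd is 1. Working backward:
1 = 7 − 2·3
1 = −2·24 + 7·7
1 = 7·367 − 107·24
1 = −107·758 + 221·367
1 = 221·17801 − 5190·758
1 = −5190·54161 + 15791·17801
1 = 15791·234445 − 68354·54161
1 = −68354·1695276 + 494269·234445
1 = 494269·1929721 − 562623·1695276
1 = −562623·9414160 + 2744761·1929721
So 1929721·2744761 ≡ 1 (mod 9414160).

2744761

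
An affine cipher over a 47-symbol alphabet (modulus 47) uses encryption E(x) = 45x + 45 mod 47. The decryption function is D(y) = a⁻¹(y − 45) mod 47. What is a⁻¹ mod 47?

23

gcd(47, 45) by repeated division:
47 = 1·45 + 2
45 = 22·2 + 1
2 = 2·1 + 0
Since gcd(45, 47) = 1, back-substitute to write 1 as a combination:
1 = 45 − 22·2
1 = −22·47 + 23·45
So 45·23 ≡ 1 (mod 47).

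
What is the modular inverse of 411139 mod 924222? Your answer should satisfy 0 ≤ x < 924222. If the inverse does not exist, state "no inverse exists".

Extended Euclidean algorithm:
924222 = 2·411139 + 101944
411139 = 4·101944 + 3363
101944 = 30·3363 + 1054
3363 = 3·1054 + 201
1054 = 5·201 + 49
201 = 4·49 + 5
49 = 9·5 + 4
5 = 1·4 + 1
4 = 4·1 + 0
gcd = 1, so the inverse exists. Back-substitute:
1 = 5 − 4
1 = −49 + 10·5
1 = 10·201 − 41·49
1 = −41·1054 + 215·201
1 = 215·3363 − 686·1054
1 = −686·101944 + 20795·3363
1 = 20795·411139 − 83866·101944
1 = −83866·924222 + 188527·411139
So 411139·188527 ≡ 1 (mod 924222).

188527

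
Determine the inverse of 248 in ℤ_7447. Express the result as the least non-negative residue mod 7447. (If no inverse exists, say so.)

5315

gcd(7447, 248) by repeated division:
7447 = 30·248 + 7
248 = 35·7 + 3
7 = 2·3 + 1
3 = 3·1 + 0
The gcd is 1. Working backward:
1 = 7 − 2·3
1 = −2·248 + 71·7
1 = 71·7447 − 2132·248
Thus 248·(-2132) ≡ 1 (mod 7447); reducing, -2132 mod 7447 = 5315.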